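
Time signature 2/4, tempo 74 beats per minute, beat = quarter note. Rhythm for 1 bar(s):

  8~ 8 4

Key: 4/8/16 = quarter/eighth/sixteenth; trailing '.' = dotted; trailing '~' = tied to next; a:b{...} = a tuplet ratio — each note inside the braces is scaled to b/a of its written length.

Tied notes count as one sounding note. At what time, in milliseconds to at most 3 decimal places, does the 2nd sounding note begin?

1. 0.0ms @ 0 + 810.811ms (1)
2. 810.811ms @ 1 + 810.811ms (1)

note 2 onset = 1b = 810.811ms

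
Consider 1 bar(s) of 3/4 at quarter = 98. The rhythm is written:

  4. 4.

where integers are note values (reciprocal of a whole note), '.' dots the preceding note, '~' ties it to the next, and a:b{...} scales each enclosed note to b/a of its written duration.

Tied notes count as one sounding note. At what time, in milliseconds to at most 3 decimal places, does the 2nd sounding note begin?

1. 0.0ms @ 0 + 918.367ms (3/2)
2. 918.367ms @ 3/2 + 918.367ms (3/2)

note 2 onset = 3/2b = 918.367ms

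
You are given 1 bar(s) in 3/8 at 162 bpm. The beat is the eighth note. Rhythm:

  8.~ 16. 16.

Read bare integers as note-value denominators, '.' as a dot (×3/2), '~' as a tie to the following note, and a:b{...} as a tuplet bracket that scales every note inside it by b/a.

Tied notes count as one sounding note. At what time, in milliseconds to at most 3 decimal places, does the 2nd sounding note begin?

note 2 onset = 9/4b = 833.333ms

1. 0.0ms @ 0 + 833.333ms (9/4)
2. 833.333ms @ 9/4 + 277.778ms (3/4)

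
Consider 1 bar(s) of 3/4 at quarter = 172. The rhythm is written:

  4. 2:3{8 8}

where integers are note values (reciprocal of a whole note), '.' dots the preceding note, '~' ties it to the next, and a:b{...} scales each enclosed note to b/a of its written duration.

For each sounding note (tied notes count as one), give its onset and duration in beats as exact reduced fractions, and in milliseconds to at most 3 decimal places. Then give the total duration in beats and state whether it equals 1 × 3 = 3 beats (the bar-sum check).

1) 0.0ms=0b +523.256ms=3/2b
2) 523.256ms=3/2b +261.628ms=3/4b
3) 784.884ms=9/4b +261.628ms=3/4b
Σ=3b of 3 (172bpm 3/4) — PASS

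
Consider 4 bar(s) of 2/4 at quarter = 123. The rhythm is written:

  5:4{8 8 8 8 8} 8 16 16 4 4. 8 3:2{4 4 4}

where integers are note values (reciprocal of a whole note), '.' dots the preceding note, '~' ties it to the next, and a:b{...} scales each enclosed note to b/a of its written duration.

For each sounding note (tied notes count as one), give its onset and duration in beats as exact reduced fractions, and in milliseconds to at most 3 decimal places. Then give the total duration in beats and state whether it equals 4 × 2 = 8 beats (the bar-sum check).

1) 0.0ms=0b +195.122ms=2/5b
2) 195.122ms=2/5b +195.122ms=2/5b
3) 390.244ms=4/5b +195.122ms=2/5b
4) 585.366ms=6/5b +195.122ms=2/5b
5) 780.488ms=8/5b +195.122ms=2/5b
6) 975.61ms=2b +243.902ms=1/2b
7) 1219.512ms=5/2b +121.951ms=1/4b
8) 1341.463ms=11/4b +121.951ms=1/4b
9) 1463.415ms=3b +487.805ms=1b
10) 1951.22ms=4b +731.707ms=3/2b
11) 2682.927ms=11/2b +243.902ms=1/2b
12) 2926.829ms=6b +325.203ms=2/3b
13) 3252.033ms=20/3b +325.203ms=2/3b
14) 3577.236ms=22/3b +325.203ms=2/3b
Σ=8b of 8 (123bpm 2/4) — PASS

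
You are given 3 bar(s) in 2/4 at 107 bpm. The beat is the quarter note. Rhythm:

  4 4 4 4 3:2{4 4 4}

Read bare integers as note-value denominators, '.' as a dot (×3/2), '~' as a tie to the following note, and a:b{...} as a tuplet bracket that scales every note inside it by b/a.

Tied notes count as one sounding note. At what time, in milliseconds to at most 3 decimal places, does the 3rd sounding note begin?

note 3 onset = 2b = 1121.495ms

1. 0.0ms @ 0 + 560.748ms (1)
2. 560.748ms @ 1 + 560.748ms (1)
3. 1121.495ms @ 2 + 560.748ms (1)
4. 1682.243ms @ 3 + 560.748ms (1)
5. 2242.991ms @ 4 + 373.832ms (2/3)
6. 2616.822ms @ 14/3 + 373.832ms (2/3)
7. 2990.654ms @ 16/3 + 373.832ms (2/3)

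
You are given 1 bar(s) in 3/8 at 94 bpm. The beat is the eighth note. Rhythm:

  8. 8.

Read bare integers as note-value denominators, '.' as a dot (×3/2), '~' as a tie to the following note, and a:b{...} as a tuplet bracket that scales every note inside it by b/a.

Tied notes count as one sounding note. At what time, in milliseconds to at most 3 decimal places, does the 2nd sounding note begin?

1. 0.0ms @ 0 + 957.447ms (3/2)
2. 957.447ms @ 3/2 + 957.447ms (3/2)

note 2 onset = 3/2b = 957.447ms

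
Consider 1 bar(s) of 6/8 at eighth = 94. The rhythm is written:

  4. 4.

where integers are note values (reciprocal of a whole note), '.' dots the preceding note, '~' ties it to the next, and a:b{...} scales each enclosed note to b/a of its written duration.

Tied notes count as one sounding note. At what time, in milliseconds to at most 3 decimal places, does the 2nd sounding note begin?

1. 0.0ms @ 0 + 1914.894ms (3)
2. 1914.894ms @ 3 + 1914.894ms (3)

note 2 onset = 3b = 1914.894ms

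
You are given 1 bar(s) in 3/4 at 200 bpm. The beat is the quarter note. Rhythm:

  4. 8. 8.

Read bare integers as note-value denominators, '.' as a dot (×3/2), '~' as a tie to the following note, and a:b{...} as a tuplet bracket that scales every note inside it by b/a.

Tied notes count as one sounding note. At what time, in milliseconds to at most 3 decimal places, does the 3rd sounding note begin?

note 3 onset = 9/4b = 675.0ms

1. 0.0ms @ 0 + 450.0ms (3/2)
2. 450.0ms @ 3/2 + 225.0ms (3/4)
3. 675.0ms @ 9/4 + 225.0ms (3/4)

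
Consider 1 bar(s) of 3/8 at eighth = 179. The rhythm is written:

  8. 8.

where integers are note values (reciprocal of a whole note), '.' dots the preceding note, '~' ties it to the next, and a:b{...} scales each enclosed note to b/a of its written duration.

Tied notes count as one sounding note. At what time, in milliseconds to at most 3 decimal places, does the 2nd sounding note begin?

note 2 onset = 3/2b = 502.793ms

1. 0.0ms @ 0 + 502.793ms (3/2)
2. 502.793ms @ 3/2 + 502.793ms (3/2)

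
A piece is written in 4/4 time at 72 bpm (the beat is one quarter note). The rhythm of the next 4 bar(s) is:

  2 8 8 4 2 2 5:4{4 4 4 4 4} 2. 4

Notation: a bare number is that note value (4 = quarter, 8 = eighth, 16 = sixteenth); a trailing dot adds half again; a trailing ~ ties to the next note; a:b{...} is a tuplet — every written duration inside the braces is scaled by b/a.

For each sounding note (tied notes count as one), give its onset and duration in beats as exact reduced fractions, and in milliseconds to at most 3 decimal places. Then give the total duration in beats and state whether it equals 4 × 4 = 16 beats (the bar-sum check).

1) 0.0ms=0b +1666.667ms=2b
2) 1666.667ms=2b +416.667ms=1/2b
3) 2083.333ms=5/2b +416.667ms=1/2b
4) 2500.0ms=3b +833.333ms=1b
5) 3333.333ms=4b +1666.667ms=2b
6) 5000.0ms=6b +1666.667ms=2b
7) 6666.667ms=8b +666.667ms=4/5b
8) 7333.333ms=44/5b +666.667ms=4/5b
9) 8000.0ms=48/5b +666.667ms=4/5b
10) 8666.667ms=52/5b +666.667ms=4/5b
11) 9333.333ms=56/5b +666.667ms=4/5b
12) 10000.0ms=12b +2500.0ms=3b
13) 12500.0ms=15b +833.333ms=1b
Σ=16b of 16 (72bpm 4/4) — PASS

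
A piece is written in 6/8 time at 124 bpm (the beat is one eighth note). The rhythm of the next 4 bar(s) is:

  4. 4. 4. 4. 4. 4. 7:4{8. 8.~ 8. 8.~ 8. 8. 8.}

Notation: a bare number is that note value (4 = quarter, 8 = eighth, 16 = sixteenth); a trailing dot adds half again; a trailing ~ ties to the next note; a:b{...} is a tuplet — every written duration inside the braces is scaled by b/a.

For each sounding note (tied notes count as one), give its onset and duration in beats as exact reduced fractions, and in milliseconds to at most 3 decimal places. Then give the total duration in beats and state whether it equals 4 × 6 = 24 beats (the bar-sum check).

1) 0.0ms=0b +1451.613ms=3b
2) 1451.613ms=3b +1451.613ms=3b
3) 2903.226ms=6b +1451.613ms=3b
4) 4354.839ms=9b +1451.613ms=3b
5) 5806.452ms=12b +1451.613ms=3b
6) 7258.065ms=15b +1451.613ms=3b
7) 8709.677ms=18b +414.747ms=6/7b
8) 9124.424ms=132/7b +829.493ms=12/7b
9) 9953.917ms=144/7b +829.493ms=12/7b
10) 10783.41ms=156/7b +414.747ms=6/7b
11) 11198.157ms=162/7b +414.747ms=6/7b
Σ=24b of 24 (124bpm 6/8) — PASS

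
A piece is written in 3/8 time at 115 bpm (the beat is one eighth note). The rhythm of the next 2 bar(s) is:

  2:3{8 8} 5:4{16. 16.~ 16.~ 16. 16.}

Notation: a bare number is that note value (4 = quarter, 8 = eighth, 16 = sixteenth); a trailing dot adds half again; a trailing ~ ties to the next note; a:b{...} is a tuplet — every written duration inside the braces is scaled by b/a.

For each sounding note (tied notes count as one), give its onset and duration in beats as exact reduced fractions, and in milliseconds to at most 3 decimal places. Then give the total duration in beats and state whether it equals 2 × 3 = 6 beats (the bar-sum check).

1) 0.0ms=0b +782.609ms=3/2b
2) 782.609ms=3/2b +782.609ms=3/2b
3) 1565.217ms=3b +313.043ms=3/5b
4) 1878.261ms=18/5b +939.13ms=9/5b
5) 2817.391ms=27/5b +313.043ms=3/5b
Σ=6b of 6 (115bpm 3/8) — PASS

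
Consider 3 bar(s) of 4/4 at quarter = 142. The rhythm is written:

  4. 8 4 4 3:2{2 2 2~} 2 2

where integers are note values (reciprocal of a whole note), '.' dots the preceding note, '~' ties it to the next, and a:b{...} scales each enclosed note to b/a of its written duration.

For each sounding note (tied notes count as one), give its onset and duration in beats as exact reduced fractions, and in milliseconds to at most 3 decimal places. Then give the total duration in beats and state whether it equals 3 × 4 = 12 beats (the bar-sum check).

1) 0.0ms=0b +633.803ms=3/2b
2) 633.803ms=3/2b +211.268ms=1/2b
3) 845.07ms=2b +422.535ms=1b
4) 1267.606ms=3b +422.535ms=1b
5) 1690.141ms=4b +563.38ms=4/3b
6) 2253.521ms=16/3b +563.38ms=4/3b
7) 2816.901ms=20/3b +1408.451ms=10/3b
8) 4225.352ms=10b +845.07ms=2b
Σ=12b of 12 (142bpm 4/4) — PASS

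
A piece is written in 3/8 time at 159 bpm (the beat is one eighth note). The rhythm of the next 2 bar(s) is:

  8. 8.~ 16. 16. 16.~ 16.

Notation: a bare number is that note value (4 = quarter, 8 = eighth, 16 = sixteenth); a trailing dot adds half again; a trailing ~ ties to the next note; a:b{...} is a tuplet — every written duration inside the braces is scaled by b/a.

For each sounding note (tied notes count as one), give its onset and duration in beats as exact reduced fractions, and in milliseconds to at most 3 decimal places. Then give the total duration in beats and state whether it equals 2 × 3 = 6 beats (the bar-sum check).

1) 0.0ms=0b +566.038ms=3/2b
2) 566.038ms=3/2b +849.057ms=9/4b
3) 1415.094ms=15/4b +283.019ms=3/4b
4) 1698.113ms=9/2b +566.038ms=3/2b
Σ=6b of 6 (159bpm 3/8) — PASS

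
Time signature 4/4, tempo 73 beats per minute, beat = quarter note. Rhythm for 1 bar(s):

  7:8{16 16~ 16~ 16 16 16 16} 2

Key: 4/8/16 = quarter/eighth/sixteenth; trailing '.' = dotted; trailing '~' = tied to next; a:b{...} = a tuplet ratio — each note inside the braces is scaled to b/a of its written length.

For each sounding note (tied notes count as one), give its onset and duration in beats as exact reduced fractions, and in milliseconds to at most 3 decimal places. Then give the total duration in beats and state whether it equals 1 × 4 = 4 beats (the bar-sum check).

1) 0.0ms=0b +234.834ms=2/7b
2) 234.834ms=2/7b +704.501ms=6/7b
3) 939.335ms=8/7b +234.834ms=2/7b
4) 1174.168ms=10/7b +234.834ms=2/7b
5) 1409.002ms=12/7b +234.834ms=2/7b
6) 1643.836ms=2b +1643.836ms=2b
Σ=4b of 4 (73bpm 4/4) — PASS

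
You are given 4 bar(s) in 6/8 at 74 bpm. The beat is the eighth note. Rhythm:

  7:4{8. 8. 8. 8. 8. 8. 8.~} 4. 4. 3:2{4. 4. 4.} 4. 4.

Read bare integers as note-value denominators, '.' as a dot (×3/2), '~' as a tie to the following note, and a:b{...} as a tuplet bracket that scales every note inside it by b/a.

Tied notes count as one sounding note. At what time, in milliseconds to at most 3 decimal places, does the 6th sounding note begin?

note 6 onset = 30/7b = 3474.903ms

1. 0.0ms @ 0 + 694.981ms (6/7)
2. 694.981ms @ 6/7 + 694.981ms (6/7)
3. 1389.961ms @ 12/7 + 694.981ms (6/7)
4. 2084.942ms @ 18/7 + 694.981ms (6/7)
5. 2779.923ms @ 24/7 + 694.981ms (6/7)
6. 3474.903ms @ 30/7 + 694.981ms (6/7)
7. 4169.884ms @ 36/7 + 3127.413ms (27/7)
8. 7297.297ms @ 9 + 2432.432ms (3)
9. 9729.73ms @ 12 + 1621.622ms (2)
10. 11351.351ms @ 14 + 1621.622ms (2)
11. 12972.973ms @ 16 + 1621.622ms (2)
12. 14594.595ms @ 18 + 2432.432ms (3)
13. 17027.027ms @ 21 + 2432.432ms (3)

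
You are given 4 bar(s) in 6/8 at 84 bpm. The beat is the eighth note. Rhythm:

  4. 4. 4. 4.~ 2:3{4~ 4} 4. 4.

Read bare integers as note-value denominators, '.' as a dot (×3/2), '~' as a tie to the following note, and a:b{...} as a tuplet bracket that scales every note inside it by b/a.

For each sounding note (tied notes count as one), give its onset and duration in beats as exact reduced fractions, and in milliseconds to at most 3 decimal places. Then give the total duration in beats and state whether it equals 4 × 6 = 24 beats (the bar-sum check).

1) 0.0ms=0b +2142.857ms=3b
2) 2142.857ms=3b +2142.857ms=3b
3) 4285.714ms=6b +2142.857ms=3b
4) 6428.571ms=9b +6428.571ms=9b
5) 12857.143ms=18b +2142.857ms=3b
6) 15000.0ms=21b +2142.857ms=3b
Σ=24b of 24 (84bpm 6/8) — PASS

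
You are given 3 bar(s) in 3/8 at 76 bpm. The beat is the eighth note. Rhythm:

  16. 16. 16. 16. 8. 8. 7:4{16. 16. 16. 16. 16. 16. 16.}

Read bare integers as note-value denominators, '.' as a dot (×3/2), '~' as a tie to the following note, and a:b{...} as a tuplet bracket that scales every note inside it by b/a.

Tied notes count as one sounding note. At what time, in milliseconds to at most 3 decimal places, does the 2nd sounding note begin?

note 2 onset = 3/4b = 592.105ms

1. 0.0ms @ 0 + 592.105ms (3/4)
2. 592.105ms @ 3/4 + 592.105ms (3/4)
3. 1184.211ms @ 3/2 + 592.105ms (3/4)
4. 1776.316ms @ 9/4 + 592.105ms (3/4)
5. 2368.421ms @ 3 + 1184.211ms (3/2)
6. 3552.632ms @ 9/2 + 1184.211ms (3/2)
7. 4736.842ms @ 6 + 338.346ms (3/7)
8. 5075.188ms @ 45/7 + 338.346ms (3/7)
9. 5413.534ms @ 48/7 + 338.346ms (3/7)
10. 5751.88ms @ 51/7 + 338.346ms (3/7)
11. 6090.226ms @ 54/7 + 338.346ms (3/7)
12. 6428.571ms @ 57/7 + 338.346ms (3/7)
13. 6766.917ms @ 60/7 + 338.346ms (3/7)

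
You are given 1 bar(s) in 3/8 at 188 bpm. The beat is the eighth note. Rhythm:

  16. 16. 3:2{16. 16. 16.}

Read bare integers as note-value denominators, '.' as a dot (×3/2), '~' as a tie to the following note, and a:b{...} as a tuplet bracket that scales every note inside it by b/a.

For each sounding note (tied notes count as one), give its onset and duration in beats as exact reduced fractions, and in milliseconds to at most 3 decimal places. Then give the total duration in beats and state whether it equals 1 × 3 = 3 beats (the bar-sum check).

1) 0.0ms=0b +239.362ms=3/4b
2) 239.362ms=3/4b +239.362ms=3/4b
3) 478.723ms=3/2b +159.574ms=1/2b
4) 638.298ms=2b +159.574ms=1/2b
5) 797.872ms=5/2b +159.574ms=1/2b
Σ=3b of 3 (188bpm 3/8) — PASS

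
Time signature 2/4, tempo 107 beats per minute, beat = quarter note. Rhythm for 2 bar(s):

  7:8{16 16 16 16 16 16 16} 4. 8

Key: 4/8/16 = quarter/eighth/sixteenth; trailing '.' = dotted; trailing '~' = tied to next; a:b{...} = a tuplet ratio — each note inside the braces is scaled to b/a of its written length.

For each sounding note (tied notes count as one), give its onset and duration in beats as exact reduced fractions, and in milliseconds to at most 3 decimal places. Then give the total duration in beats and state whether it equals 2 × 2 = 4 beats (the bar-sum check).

1) 0.0ms=0b +160.214ms=2/7b
2) 160.214ms=2/7b +160.214ms=2/7b
3) 320.427ms=4/7b +160.214ms=2/7b
4) 480.641ms=6/7b +160.214ms=2/7b
5) 640.854ms=8/7b +160.214ms=2/7b
6) 801.068ms=10/7b +160.214ms=2/7b
7) 961.282ms=12/7b +160.214ms=2/7b
8) 1121.495ms=2b +841.121ms=3/2b
9) 1962.617ms=7/2b +280.374ms=1/2b
Σ=4b of 4 (107bpm 2/4) — PASS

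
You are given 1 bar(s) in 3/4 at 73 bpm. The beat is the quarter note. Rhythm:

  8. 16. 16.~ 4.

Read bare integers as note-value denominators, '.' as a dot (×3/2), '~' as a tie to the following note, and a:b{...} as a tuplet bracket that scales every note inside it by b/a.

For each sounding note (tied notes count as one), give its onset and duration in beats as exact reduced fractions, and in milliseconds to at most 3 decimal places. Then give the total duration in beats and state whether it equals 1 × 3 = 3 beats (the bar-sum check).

1) 0.0ms=0b +616.438ms=3/4b
2) 616.438ms=3/4b +308.219ms=3/8b
3) 924.658ms=9/8b +1541.096ms=15/8b
Σ=3b of 3 (73bpm 3/4) — PASS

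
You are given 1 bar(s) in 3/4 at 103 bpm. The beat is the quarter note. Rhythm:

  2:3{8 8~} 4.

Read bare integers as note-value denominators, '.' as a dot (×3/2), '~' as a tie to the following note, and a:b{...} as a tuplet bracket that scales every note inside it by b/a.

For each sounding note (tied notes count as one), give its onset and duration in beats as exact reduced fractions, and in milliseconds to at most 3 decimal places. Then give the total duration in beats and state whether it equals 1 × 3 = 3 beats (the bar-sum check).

1) 0.0ms=0b +436.893ms=3/4b
2) 436.893ms=3/4b +1310.68ms=9/4b
Σ=3b of 3 (103bpm 3/4) — PASS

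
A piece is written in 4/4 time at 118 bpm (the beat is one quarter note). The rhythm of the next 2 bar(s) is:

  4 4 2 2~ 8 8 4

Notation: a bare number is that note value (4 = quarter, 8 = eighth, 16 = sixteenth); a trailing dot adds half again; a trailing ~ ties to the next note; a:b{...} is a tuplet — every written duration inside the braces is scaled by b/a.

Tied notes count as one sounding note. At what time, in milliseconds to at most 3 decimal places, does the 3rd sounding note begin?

1. 0.0ms @ 0 + 508.475ms (1)
2. 508.475ms @ 1 + 508.475ms (1)
3. 1016.949ms @ 2 + 1016.949ms (2)
4. 2033.898ms @ 4 + 1271.186ms (5/2)
5. 3305.085ms @ 13/2 + 254.237ms (1/2)
6. 3559.322ms @ 7 + 508.475ms (1)

note 3 onset = 2b = 1016.949ms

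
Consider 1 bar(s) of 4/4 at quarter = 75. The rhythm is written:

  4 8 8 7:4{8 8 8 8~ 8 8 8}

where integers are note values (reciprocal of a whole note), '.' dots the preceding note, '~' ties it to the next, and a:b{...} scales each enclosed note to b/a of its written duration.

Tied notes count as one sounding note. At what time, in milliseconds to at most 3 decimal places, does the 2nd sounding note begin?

note 2 onset = 1b = 800.0ms

1. 0.0ms @ 0 + 800.0ms (1)
2. 800.0ms @ 1 + 400.0ms (1/2)
3. 1200.0ms @ 3/2 + 400.0ms (1/2)
4. 1600.0ms @ 2 + 228.571ms (2/7)
5. 1828.571ms @ 16/7 + 228.571ms (2/7)
6. 2057.143ms @ 18/7 + 228.571ms (2/7)
7. 2285.714ms @ 20/7 + 457.143ms (4/7)
8. 2742.857ms @ 24/7 + 228.571ms (2/7)
9. 2971.429ms @ 26/7 + 228.571ms (2/7)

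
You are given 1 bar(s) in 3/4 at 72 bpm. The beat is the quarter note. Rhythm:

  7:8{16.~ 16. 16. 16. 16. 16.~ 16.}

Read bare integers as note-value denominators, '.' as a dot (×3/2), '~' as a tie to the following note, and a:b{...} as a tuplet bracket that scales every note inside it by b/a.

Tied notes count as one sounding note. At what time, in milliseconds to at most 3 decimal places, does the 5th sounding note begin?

1. 0.0ms @ 0 + 714.286ms (6/7)
2. 714.286ms @ 6/7 + 357.143ms (3/7)
3. 1071.429ms @ 9/7 + 357.143ms (3/7)
4. 1428.571ms @ 12/7 + 357.143ms (3/7)
5. 1785.714ms @ 15/7 + 714.286ms (6/7)

note 5 onset = 15/7b = 1785.714ms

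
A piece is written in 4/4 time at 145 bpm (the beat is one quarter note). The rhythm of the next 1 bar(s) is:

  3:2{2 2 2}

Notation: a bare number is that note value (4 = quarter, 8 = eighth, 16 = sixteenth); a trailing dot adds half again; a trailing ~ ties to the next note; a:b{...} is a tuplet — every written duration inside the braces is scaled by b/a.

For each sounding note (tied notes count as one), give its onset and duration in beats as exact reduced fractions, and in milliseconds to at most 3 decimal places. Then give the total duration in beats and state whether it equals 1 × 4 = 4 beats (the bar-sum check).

1) 0.0ms=0b +551.724ms=4/3b
2) 551.724ms=4/3b +551.724ms=4/3b
3) 1103.448ms=8/3b +551.724ms=4/3b
Σ=4b of 4 (145bpm 4/4) — PASS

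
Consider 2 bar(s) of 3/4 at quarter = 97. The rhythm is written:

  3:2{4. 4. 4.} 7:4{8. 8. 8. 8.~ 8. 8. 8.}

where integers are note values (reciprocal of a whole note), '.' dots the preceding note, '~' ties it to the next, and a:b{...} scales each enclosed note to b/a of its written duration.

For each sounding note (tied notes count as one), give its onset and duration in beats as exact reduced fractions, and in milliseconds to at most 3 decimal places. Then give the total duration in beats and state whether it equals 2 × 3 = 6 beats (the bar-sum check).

1) 0.0ms=0b +618.557ms=1b
2) 618.557ms=1b +618.557ms=1b
3) 1237.113ms=2b +618.557ms=1b
4) 1855.67ms=3b +265.096ms=3/7b
5) 2120.766ms=24/7b +265.096ms=3/7b
6) 2385.862ms=27/7b +265.096ms=3/7b
7) 2650.957ms=30/7b +530.191ms=6/7b
8) 3181.149ms=36/7b +265.096ms=3/7b
9) 3446.244ms=39/7b +265.096ms=3/7b
Σ=6b of 6 (97bpm 3/4) — PASS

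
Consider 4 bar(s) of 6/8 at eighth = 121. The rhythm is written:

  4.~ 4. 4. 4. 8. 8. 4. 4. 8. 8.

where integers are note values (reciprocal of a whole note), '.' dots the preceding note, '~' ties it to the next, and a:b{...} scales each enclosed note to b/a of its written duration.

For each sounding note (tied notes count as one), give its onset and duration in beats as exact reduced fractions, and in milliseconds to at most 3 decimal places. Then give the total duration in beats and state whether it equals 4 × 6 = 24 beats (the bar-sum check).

1) 0.0ms=0b +2975.207ms=6b
2) 2975.207ms=6b +1487.603ms=3b
3) 4462.81ms=9b +1487.603ms=3b
4) 5950.413ms=12b +743.802ms=3/2b
5) 6694.215ms=27/2b +743.802ms=3/2b
6) 7438.017ms=15b +1487.603ms=3b
7) 8925.62ms=18b +1487.603ms=3b
8) 10413.223ms=21b +743.802ms=3/2b
9) 11157.025ms=45/2b +743.802ms=3/2b
Σ=24b of 24 (121bpm 6/8) — PASS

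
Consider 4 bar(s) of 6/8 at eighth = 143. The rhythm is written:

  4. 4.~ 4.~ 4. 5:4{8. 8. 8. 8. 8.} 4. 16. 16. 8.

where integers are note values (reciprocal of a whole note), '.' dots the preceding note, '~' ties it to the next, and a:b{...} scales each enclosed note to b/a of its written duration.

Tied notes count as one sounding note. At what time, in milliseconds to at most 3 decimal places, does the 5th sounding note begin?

1. 0.0ms @ 0 + 1258.741ms (3)
2. 1258.741ms @ 3 + 3776.224ms (9)
3. 5034.965ms @ 12 + 503.497ms (6/5)
4. 5538.462ms @ 66/5 + 503.497ms (6/5)
5. 6041.958ms @ 72/5 + 503.497ms (6/5)
6. 6545.455ms @ 78/5 + 503.497ms (6/5)
7. 7048.951ms @ 84/5 + 503.497ms (6/5)
8. 7552.448ms @ 18 + 1258.741ms (3)
9. 8811.189ms @ 21 + 314.685ms (3/4)
10. 9125.874ms @ 87/4 + 314.685ms (3/4)
11. 9440.559ms @ 45/2 + 629.371ms (3/2)

note 5 onset = 72/5b = 6041.958ms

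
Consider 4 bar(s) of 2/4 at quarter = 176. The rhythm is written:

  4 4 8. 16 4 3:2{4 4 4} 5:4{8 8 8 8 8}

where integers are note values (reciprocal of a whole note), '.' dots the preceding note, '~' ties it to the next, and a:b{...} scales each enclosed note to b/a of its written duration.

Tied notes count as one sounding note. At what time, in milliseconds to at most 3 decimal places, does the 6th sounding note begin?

1. 0.0ms @ 0 + 340.909ms (1)
2. 340.909ms @ 1 + 340.909ms (1)
3. 681.818ms @ 2 + 255.682ms (3/4)
4. 937.5ms @ 11/4 + 85.227ms (1/4)
5. 1022.727ms @ 3 + 340.909ms (1)
6. 1363.636ms @ 4 + 227.273ms (2/3)
7. 1590.909ms @ 14/3 + 227.273ms (2/3)
8. 1818.182ms @ 16/3 + 227.273ms (2/3)
9. 2045.455ms @ 6 + 136.364ms (2/5)
10. 2181.818ms @ 32/5 + 136.364ms (2/5)
11. 2318.182ms @ 34/5 + 136.364ms (2/5)
12. 2454.545ms @ 36/5 + 136.364ms (2/5)
13. 2590.909ms @ 38/5 + 136.364ms (2/5)

note 6 onset = 4b = 1363.636ms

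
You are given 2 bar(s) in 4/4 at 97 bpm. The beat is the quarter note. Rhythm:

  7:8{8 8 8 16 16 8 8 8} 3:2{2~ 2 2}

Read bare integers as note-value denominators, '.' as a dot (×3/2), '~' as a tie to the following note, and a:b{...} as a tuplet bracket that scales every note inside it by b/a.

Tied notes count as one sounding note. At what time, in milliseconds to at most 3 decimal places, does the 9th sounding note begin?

note 9 onset = 4b = 2474.227ms

1. 0.0ms @ 0 + 353.461ms (4/7)
2. 353.461ms @ 4/7 + 353.461ms (4/7)
3. 706.922ms @ 8/7 + 353.461ms (4/7)
4. 1060.383ms @ 12/7 + 176.73ms (2/7)
5. 1237.113ms @ 2 + 176.73ms (2/7)
6. 1413.844ms @ 16/7 + 353.461ms (4/7)
7. 1767.305ms @ 20/7 + 353.461ms (4/7)
8. 2120.766ms @ 24/7 + 353.461ms (4/7)
9. 2474.227ms @ 4 + 1649.485ms (8/3)
10. 4123.711ms @ 20/3 + 824.742ms (4/3)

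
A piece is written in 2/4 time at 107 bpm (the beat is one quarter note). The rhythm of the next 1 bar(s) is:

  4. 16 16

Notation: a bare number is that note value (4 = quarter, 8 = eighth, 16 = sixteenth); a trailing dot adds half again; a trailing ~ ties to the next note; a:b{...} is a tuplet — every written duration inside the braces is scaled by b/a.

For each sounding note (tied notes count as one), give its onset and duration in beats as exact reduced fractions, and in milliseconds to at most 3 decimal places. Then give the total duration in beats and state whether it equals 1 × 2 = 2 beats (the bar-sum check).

1) 0.0ms=0b +841.121ms=3/2b
2) 841.121ms=3/2b +140.187ms=1/4b
3) 981.308ms=7/4b +140.187ms=1/4b
Σ=2b of 2 (107bpm 2/4) — PASS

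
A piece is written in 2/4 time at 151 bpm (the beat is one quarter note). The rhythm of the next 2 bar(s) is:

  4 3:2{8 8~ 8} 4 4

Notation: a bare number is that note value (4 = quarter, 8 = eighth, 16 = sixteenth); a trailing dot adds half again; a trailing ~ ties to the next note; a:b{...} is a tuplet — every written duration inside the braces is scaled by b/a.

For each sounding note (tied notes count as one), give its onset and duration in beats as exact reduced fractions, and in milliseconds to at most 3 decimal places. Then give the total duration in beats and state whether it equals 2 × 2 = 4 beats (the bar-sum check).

1) 0.0ms=0b +397.351ms=1b
2) 397.351ms=1b +132.45ms=1/3b
3) 529.801ms=4/3b +264.901ms=2/3b
4) 794.702ms=2b +397.351ms=1b
5) 1192.053ms=3b +397.351ms=1b
Σ=4b of 4 (151bpm 2/4) — PASS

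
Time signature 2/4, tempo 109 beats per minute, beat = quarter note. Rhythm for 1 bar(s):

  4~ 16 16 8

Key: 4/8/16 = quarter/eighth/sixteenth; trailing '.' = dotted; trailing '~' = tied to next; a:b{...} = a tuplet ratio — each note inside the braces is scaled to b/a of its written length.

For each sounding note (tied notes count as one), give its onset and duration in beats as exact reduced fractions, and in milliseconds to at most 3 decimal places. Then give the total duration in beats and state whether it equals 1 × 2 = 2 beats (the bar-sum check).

1) 0.0ms=0b +688.073ms=5/4b
2) 688.073ms=5/4b +137.615ms=1/4b
3) 825.688ms=3/2b +275.229ms=1/2b
Σ=2b of 2 (109bpm 2/4) — PASS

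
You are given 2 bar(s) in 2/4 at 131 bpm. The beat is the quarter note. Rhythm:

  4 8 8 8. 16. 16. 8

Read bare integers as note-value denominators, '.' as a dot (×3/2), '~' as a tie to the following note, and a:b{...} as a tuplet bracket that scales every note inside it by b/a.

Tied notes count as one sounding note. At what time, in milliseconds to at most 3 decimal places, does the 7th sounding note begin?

1. 0.0ms @ 0 + 458.015ms (1)
2. 458.015ms @ 1 + 229.008ms (1/2)
3. 687.023ms @ 3/2 + 229.008ms (1/2)
4. 916.031ms @ 2 + 343.511ms (3/4)
5. 1259.542ms @ 11/4 + 171.756ms (3/8)
6. 1431.298ms @ 25/8 + 171.756ms (3/8)
7. 1603.053ms @ 7/2 + 229.008ms (1/2)

note 7 onset = 7/2b = 1603.053ms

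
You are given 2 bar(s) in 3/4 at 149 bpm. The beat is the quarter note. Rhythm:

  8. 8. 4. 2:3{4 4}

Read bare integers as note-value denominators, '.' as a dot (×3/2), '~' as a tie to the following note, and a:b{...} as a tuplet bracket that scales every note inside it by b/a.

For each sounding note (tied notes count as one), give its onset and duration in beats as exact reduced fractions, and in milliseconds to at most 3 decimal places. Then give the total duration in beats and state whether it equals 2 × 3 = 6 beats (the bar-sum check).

1) 0.0ms=0b +302.013ms=3/4b
2) 302.013ms=3/4b +302.013ms=3/4b
3) 604.027ms=3/2b +604.027ms=3/2b
4) 1208.054ms=3b +604.027ms=3/2b
5) 1812.081ms=9/2b +604.027ms=3/2b
Σ=6b of 6 (149bpm 3/4) — PASS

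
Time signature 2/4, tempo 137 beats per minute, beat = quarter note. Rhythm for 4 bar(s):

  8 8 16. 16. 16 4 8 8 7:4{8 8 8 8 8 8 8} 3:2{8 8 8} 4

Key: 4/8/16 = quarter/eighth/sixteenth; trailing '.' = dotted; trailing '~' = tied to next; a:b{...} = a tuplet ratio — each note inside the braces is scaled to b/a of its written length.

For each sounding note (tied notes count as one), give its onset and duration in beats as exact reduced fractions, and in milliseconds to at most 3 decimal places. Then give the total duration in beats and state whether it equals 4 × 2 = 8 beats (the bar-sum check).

1) 0.0ms=0b +218.978ms=1/2b
2) 218.978ms=1/2b +218.978ms=1/2b
3) 437.956ms=1b +164.234ms=3/8b
4) 602.19ms=11/8b +164.234ms=3/8b
5) 766.423ms=7/4b +109.489ms=1/4b
6) 875.912ms=2b +437.956ms=1b
7) 1313.869ms=3b +218.978ms=1/2b
8) 1532.847ms=7/2b +218.978ms=1/2b
9) 1751.825ms=4b +125.13ms=2/7b
10) 1876.955ms=30/7b +125.13ms=2/7b
11) 2002.086ms=32/7b +125.13ms=2/7b
12) 2127.216ms=34/7b +125.13ms=2/7b
13) 2252.346ms=36/7b +125.13ms=2/7b
14) 2377.477ms=38/7b +125.13ms=2/7b
15) 2502.607ms=40/7b +125.13ms=2/7b
16) 2627.737ms=6b +145.985ms=1/3b
17) 2773.723ms=19/3b +145.985ms=1/3b
18) 2919.708ms=20/3b +145.985ms=1/3b
19) 3065.693ms=7b +437.956ms=1b
Σ=8b of 8 (137bpm 2/4) — PASS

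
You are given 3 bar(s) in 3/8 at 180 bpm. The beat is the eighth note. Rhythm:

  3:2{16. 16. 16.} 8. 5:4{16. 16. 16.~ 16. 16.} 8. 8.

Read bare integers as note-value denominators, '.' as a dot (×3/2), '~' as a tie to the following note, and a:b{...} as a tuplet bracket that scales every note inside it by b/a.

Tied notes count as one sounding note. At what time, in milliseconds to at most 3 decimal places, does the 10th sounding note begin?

note 10 onset = 15/2b = 2500.0ms

1. 0.0ms @ 0 + 166.667ms (1/2)
2. 166.667ms @ 1/2 + 166.667ms (1/2)
3. 333.333ms @ 1 + 166.667ms (1/2)
4. 500.0ms @ 3/2 + 500.0ms (3/2)
5. 1000.0ms @ 3 + 200.0ms (3/5)
6. 1200.0ms @ 18/5 + 200.0ms (3/5)
7. 1400.0ms @ 21/5 + 400.0ms (6/5)
8. 1800.0ms @ 27/5 + 200.0ms (3/5)
9. 2000.0ms @ 6 + 500.0ms (3/2)
10. 2500.0ms @ 15/2 + 500.0ms (3/2)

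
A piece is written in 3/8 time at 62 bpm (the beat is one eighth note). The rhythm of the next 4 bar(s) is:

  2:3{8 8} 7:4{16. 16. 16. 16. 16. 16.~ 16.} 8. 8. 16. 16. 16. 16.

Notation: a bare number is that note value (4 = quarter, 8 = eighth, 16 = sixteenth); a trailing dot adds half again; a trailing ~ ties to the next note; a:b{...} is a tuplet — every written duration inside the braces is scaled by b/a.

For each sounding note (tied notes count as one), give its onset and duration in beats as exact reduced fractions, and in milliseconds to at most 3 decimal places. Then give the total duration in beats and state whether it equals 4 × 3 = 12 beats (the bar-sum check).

1) 0.0ms=0b +1451.613ms=3/2b
2) 1451.613ms=3/2b +1451.613ms=3/2b
3) 2903.226ms=3b +414.747ms=3/7b
4) 3317.972ms=24/7b +414.747ms=3/7b
5) 3732.719ms=27/7b +414.747ms=3/7b
6) 4147.465ms=30/7b +414.747ms=3/7b
7) 4562.212ms=33/7b +414.747ms=3/7b
8) 4976.959ms=36/7b +829.493ms=6/7b
9) 5806.452ms=6b +1451.613ms=3/2b
10) 7258.065ms=15/2b +1451.613ms=3/2b
11) 8709.677ms=9b +725.806ms=3/4b
12) 9435.484ms=39/4b +725.806ms=3/4b
13) 10161.29ms=21/2b +725.806ms=3/4b
14) 10887.097ms=45/4b +725.806ms=3/4b
Σ=12b of 12 (62bpm 3/8) — PASS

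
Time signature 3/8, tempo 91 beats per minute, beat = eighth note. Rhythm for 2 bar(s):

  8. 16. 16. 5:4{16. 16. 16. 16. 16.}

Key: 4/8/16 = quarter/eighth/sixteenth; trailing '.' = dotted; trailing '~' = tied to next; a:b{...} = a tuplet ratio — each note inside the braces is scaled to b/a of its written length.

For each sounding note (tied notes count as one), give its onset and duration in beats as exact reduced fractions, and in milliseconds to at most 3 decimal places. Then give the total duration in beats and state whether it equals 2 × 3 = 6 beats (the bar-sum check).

1) 0.0ms=0b +989.011ms=3/2b
2) 989.011ms=3/2b +494.505ms=3/4b
3) 1483.516ms=9/4b +494.505ms=3/4b
4) 1978.022ms=3b +395.604ms=3/5b
5) 2373.626ms=18/5b +395.604ms=3/5b
6) 2769.231ms=21/5b +395.604ms=3/5b
7) 3164.835ms=24/5b +395.604ms=3/5b
8) 3560.44ms=27/5b +395.604ms=3/5b
Σ=6b of 6 (91bpm 3/8) — PASS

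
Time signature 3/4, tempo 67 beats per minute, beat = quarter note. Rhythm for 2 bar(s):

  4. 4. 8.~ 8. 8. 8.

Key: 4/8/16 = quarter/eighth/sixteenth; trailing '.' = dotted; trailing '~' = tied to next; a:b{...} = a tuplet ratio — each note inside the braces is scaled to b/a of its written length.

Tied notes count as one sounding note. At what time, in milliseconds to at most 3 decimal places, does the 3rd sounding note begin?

1. 0.0ms @ 0 + 1343.284ms (3/2)
2. 1343.284ms @ 3/2 + 1343.284ms (3/2)
3. 2686.567ms @ 3 + 1343.284ms (3/2)
4. 4029.851ms @ 9/2 + 671.642ms (3/4)
5. 4701.493ms @ 21/4 + 671.642ms (3/4)

note 3 onset = 3b = 2686.567ms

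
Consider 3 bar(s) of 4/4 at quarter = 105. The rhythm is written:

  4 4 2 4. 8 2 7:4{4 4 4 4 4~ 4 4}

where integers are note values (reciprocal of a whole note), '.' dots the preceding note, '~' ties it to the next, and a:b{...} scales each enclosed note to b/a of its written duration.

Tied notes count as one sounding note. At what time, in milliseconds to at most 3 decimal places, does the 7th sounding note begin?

note 7 onset = 8b = 4571.429ms

1. 0.0ms @ 0 + 571.429ms (1)
2. 571.429ms @ 1 + 571.429ms (1)
3. 1142.857ms @ 2 + 1142.857ms (2)
4. 2285.714ms @ 4 + 857.143ms (3/2)
5. 3142.857ms @ 11/2 + 285.714ms (1/2)
6. 3428.571ms @ 6 + 1142.857ms (2)
7. 4571.429ms @ 8 + 326.531ms (4/7)
8. 4897.959ms @ 60/7 + 326.531ms (4/7)
9. 5224.49ms @ 64/7 + 326.531ms (4/7)
10. 5551.02ms @ 68/7 + 326.531ms (4/7)
11. 5877.551ms @ 72/7 + 653.061ms (8/7)
12. 6530.612ms @ 80/7 + 326.531ms (4/7)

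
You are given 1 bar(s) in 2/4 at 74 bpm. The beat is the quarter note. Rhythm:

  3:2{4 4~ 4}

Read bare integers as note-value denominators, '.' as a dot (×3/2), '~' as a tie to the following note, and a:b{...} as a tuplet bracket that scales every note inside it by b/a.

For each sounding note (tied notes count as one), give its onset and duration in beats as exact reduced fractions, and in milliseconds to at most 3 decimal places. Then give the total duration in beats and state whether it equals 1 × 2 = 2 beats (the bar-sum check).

1) 0.0ms=0b +540.541ms=2/3b
2) 540.541ms=2/3b +1081.081ms=4/3b
Σ=2b of 2 (74bpm 2/4) — PASS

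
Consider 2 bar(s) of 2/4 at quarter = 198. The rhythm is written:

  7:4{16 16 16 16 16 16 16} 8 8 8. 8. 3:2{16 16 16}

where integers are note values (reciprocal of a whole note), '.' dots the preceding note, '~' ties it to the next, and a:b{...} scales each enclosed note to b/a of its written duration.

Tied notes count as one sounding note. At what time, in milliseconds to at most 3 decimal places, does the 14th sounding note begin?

1. 0.0ms @ 0 + 43.29ms (1/7)
2. 43.29ms @ 1/7 + 43.29ms (1/7)
3. 86.58ms @ 2/7 + 43.29ms (1/7)
4. 129.87ms @ 3/7 + 43.29ms (1/7)
5. 173.16ms @ 4/7 + 43.29ms (1/7)
6. 216.45ms @ 5/7 + 43.29ms (1/7)
7. 259.74ms @ 6/7 + 43.29ms (1/7)
8. 303.03ms @ 1 + 151.515ms (1/2)
9. 454.545ms @ 3/2 + 151.515ms (1/2)
10. 606.061ms @ 2 + 227.273ms (3/4)
11. 833.333ms @ 11/4 + 227.273ms (3/4)
12. 1060.606ms @ 7/2 + 50.505ms (1/6)
13. 1111.111ms @ 11/3 + 50.505ms (1/6)
14. 1161.616ms @ 23/6 + 50.505ms (1/6)

note 14 onset = 23/6b = 1161.616ms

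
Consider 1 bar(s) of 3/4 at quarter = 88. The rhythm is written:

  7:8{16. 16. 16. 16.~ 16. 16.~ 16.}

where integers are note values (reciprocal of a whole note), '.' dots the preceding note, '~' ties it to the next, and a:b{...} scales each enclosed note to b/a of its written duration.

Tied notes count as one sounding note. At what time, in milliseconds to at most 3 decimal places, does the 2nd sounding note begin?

1. 0.0ms @ 0 + 292.208ms (3/7)
2. 292.208ms @ 3/7 + 292.208ms (3/7)
3. 584.416ms @ 6/7 + 292.208ms (3/7)
4. 876.623ms @ 9/7 + 584.416ms (6/7)
5. 1461.039ms @ 15/7 + 584.416ms (6/7)

note 2 onset = 3/7b = 292.208ms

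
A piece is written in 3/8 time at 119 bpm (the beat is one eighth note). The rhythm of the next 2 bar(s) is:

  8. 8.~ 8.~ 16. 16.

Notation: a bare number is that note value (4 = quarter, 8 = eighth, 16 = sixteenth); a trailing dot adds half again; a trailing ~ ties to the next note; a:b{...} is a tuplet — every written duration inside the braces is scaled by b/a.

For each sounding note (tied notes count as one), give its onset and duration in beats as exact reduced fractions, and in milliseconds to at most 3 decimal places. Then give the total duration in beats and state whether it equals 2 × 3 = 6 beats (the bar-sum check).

1) 0.0ms=0b +756.303ms=3/2b
2) 756.303ms=3/2b +1890.756ms=15/4b
3) 2647.059ms=21/4b +378.151ms=3/4b
Σ=6b of 6 (119bpm 3/8) — PASS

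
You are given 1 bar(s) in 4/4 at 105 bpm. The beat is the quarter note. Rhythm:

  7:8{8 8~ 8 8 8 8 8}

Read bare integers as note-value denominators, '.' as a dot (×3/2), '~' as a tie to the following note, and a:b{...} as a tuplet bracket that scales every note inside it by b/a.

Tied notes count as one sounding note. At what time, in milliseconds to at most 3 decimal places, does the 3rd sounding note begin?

1. 0.0ms @ 0 + 326.531ms (4/7)
2. 326.531ms @ 4/7 + 653.061ms (8/7)
3. 979.592ms @ 12/7 + 326.531ms (4/7)
4. 1306.122ms @ 16/7 + 326.531ms (4/7)
5. 1632.653ms @ 20/7 + 326.531ms (4/7)
6. 1959.184ms @ 24/7 + 326.531ms (4/7)

note 3 onset = 12/7b = 979.592ms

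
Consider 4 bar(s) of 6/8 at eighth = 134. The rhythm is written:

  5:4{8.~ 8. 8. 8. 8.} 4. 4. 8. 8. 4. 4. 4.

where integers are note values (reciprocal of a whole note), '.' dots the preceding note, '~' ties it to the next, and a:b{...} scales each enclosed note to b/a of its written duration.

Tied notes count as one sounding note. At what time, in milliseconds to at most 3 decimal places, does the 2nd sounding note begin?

note 2 onset = 12/5b = 1074.627ms

1. 0.0ms @ 0 + 1074.627ms (12/5)
2. 1074.627ms @ 12/5 + 537.313ms (6/5)
3. 1611.94ms @ 18/5 + 537.313ms (6/5)
4. 2149.254ms @ 24/5 + 537.313ms (6/5)
5. 2686.567ms @ 6 + 1343.284ms (3)
6. 4029.851ms @ 9 + 1343.284ms (3)
7. 5373.134ms @ 12 + 671.642ms (3/2)
8. 6044.776ms @ 27/2 + 671.642ms (3/2)
9. 6716.418ms @ 15 + 1343.284ms (3)
10. 8059.701ms @ 18 + 1343.284ms (3)
11. 9402.985ms @ 21 + 1343.284ms (3)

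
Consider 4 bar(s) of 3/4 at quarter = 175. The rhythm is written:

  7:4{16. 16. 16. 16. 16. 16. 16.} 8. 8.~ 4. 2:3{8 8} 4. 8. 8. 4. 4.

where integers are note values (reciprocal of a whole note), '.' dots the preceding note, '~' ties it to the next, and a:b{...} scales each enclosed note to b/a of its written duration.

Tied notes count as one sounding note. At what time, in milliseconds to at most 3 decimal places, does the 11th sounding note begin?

note 11 onset = 21/4b = 1800.0ms

1. 0.0ms @ 0 + 73.469ms (3/14)
2. 73.469ms @ 3/14 + 73.469ms (3/14)
3. 146.939ms @ 3/7 + 73.469ms (3/14)
4. 220.408ms @ 9/14 + 73.469ms (3/14)
5. 293.878ms @ 6/7 + 73.469ms (3/14)
6. 367.347ms @ 15/14 + 73.469ms (3/14)
7. 440.816ms @ 9/7 + 73.469ms (3/14)
8. 514.286ms @ 3/2 + 257.143ms (3/4)
9. 771.429ms @ 9/4 + 771.429ms (9/4)
10. 1542.857ms @ 9/2 + 257.143ms (3/4)
11. 1800.0ms @ 21/4 + 257.143ms (3/4)
12. 2057.143ms @ 6 + 514.286ms (3/2)
13. 2571.429ms @ 15/2 + 257.143ms (3/4)
14. 2828.571ms @ 33/4 + 257.143ms (3/4)
15. 3085.714ms @ 9 + 514.286ms (3/2)
16. 3600.0ms @ 21/2 + 514.286ms (3/2)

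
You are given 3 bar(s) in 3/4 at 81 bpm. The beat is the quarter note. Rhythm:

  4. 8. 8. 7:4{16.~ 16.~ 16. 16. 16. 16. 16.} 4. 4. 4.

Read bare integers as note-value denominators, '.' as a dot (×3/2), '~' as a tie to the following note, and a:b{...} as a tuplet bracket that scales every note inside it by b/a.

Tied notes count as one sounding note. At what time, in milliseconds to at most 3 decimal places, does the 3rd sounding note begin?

1. 0.0ms @ 0 + 1111.111ms (3/2)
2. 1111.111ms @ 3/2 + 555.556ms (3/4)
3. 1666.667ms @ 9/4 + 555.556ms (3/4)
4. 2222.222ms @ 3 + 476.19ms (9/14)
5. 2698.413ms @ 51/14 + 158.73ms (3/14)
6. 2857.143ms @ 27/7 + 158.73ms (3/14)
7. 3015.873ms @ 57/14 + 158.73ms (3/14)
8. 3174.603ms @ 30/7 + 158.73ms (3/14)
9. 3333.333ms @ 9/2 + 1111.111ms (3/2)
10. 4444.444ms @ 6 + 1111.111ms (3/2)
11. 5555.556ms @ 15/2 + 1111.111ms (3/2)

note 3 onset = 9/4b = 1666.667ms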